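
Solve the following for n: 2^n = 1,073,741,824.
1,073,741,824 = 1,024 × 1,024 × 1,024 = 2^10 × 2^10 × 2^10 = 2^30, so n = 30.

Answer: 30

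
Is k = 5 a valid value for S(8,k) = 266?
No

Solution: S(8,5) = 5·S(7,5) + S(7,4) = 5·140 + 350 = 1,050, which does not equal 266.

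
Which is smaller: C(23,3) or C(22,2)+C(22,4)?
C(23,3)=1,771; C(22,2)+C(22,4)=231+7,315=7,546.
Final answer: C(23,3)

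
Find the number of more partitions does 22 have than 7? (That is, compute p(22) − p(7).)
987

Working:
Pentagonal recurrence p(n) = p(n−1) + p(n−2) − p(n−5) − p(n−7) + …: p(22) = p(21) + p(20) − p(17) − p(15) + p(10) + p(7) − p(0) = 792 + 627 − 297 − 176 + 42 + 15 − 1 = 1,002.
p(7) = p(6) + p(5) − p(2) − p(0) = 11 + 7 − 2 − 1 = 15.
Difference = 1,002 − 15 = 987.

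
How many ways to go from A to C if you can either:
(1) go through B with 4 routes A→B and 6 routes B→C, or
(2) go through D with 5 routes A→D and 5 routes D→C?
49

Route via B: 4×6=24. Route via D: 5×5=25. Total: 49.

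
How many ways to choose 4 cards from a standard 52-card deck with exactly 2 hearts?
57,798

Reasoning: 13 hearts and 39 non-hearts: C(13,2) × C(39,2) = 78 × 741 = 57,798.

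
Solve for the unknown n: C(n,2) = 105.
15

Solution: C(n,2) = n(n−1)/2! is increasing in n, and n(n−1) = 2!·105 = 210 ≈ (n−0.5)^2 gives n ≈ 15.0. Check: C(13,2) = 78, C(14,2) = 91, C(15,2) = 105 ✓. So n = 15.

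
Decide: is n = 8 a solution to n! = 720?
No

8! = 8·7! = 8·5,040 = 40,320, which does not equal 720.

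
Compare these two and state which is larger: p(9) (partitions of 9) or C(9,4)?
Pentagonal recurrence p(n) = p(n−1) + p(n−2) − p(n−5) − p(n−7) + …: p(9) = p(8) + p(7) − p(4) − p(2) = 22 + 15 − 5 − 2 = 30; C(9,4) = 126.

Answer: C(9,4)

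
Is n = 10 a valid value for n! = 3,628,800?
Yes

Solution: 10! = 10·9! = 10·362,880 = 3,628,800, which equals 3,628,800.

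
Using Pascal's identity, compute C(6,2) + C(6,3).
C(6,2) + C(6,3) = C(7,3) = 35.

Answer: 35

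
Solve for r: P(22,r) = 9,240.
3

Solution: P(22,r) = 22·21·…·(22−r+1), a product of r factors. Multiplying down from 22: 22 = 22; 22·21 = 462; 22·21·20 = 9,240 ✓ (3 factors). So r = 3.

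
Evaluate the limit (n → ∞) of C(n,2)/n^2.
1/2

Solution: C(n,2) ≈ n^2/2! for large n. Limit = 1/2! = 1/2.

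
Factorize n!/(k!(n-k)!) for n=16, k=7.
C(16,7) = 11,440

Reasoning: This is the binomial coefficient C(16,7) = 11,440.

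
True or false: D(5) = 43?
False

Derangements of 5 elements: D(5) = (5-1)·[D(4) + D(3)] = 4·[9 + 2] = 44.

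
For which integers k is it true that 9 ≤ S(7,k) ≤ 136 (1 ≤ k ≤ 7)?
2, 6

Solution: S(7,1)=1; S(7,2)=63; S(7,3)=301; S(7,4)=350; S(7,5)=140; S(7,6)=21; S(7,7)=1. So valid k = 2, 6.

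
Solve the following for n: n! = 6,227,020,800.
n! is strictly increasing. 11! = 39,916,800, 12! = 479,001,600, 13! = 6,227,020,800 ✓. So n = 13.
Final answer: 13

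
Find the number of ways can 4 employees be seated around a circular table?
6

Working:
Circular arrangements: (4-1)! = 6.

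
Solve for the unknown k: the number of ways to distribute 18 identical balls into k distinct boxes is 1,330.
4

Working:
Stars and bars: the count is C(18+k−1, k−1), increasing in k. k=2: C(19,1) = 19, k=3: C(20,2) = 190, k=4: C(21,3) = 1,330 ✓. So k = 4.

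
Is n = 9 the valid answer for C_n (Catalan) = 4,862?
C_9 = C(18,9)/(9+1) = 48,620/10 = 4,862, which equals 4,862.
Final answer: Yes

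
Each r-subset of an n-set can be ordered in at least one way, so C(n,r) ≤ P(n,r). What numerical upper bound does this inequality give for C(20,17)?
P(20,17) = 20·19·18·17·16·15·14·13·12·11·10·9·8·7·6·5·4 = 405,483,668,029,440,000, so C(20,17) ≤ 405,483,668,029,440,000. (The bound is loose by a factor of 17! = 355,687,428,096,000: C(20,17) = 405,483,668,029,440,000/355,687,428,096,000 = 1,140.)
Final answer: 405,483,668,029,440,000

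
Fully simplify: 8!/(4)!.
This equals 8×7×...×5 = 1,680.

Answer: 1,680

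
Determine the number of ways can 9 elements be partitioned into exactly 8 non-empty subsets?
36

Solution: This equals S(9,8), the Stirling number of the 2nd kind.
Using the Stirling recurrence: S(n,k) = k·S(n-1,k) + S(n-1,k-1)
S(9,8) = 8·S(8,8) + S(8,7)
         = 8·1 + 28
         = 8 + 28
         = 36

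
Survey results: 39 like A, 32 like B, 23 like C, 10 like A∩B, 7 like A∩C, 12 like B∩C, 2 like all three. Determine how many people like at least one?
|A∪B∪C| = 39+32+23-10-7-12+2 = 67.
Final answer: 67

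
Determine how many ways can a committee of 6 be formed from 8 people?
28

Solution: C(8,6) = 8! / (6! × (8-6)!)
         = 8! / (6! × 2!)
         = 28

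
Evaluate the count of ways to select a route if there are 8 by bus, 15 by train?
23

By the addition principle: 8 + 15 = 23.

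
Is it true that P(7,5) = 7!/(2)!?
True

Explanation: Permutation formula P(n,k) = n!/(n-k)!: 7!/2! = 5,040/2 = 2,520 = P(7,5). The statement holds.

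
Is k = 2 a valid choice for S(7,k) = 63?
Yes
S(7,2) = 2·S(6,2) + S(6,1) = 2·31 + 1 = 63, which equals 63.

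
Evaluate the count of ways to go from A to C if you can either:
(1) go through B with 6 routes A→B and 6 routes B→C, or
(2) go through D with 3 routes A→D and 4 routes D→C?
48

Route via B: 6×6=36. Route via D: 3×4=12. Total: 48.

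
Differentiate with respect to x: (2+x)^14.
Using the power rule: d/dx (2+x)^14 = 14(2+x)^{13}.

Answer: 14(2+x)^13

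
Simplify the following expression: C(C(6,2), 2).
105

Working:
C(6,2) = 15, then C(15, 2) = 105.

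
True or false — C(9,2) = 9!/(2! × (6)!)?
False

Solution: The correct denominator is 2!×7!, giving C(9,2) = 36; the stated RHS is 9!/(2!×6!) = 252 ≠ 36, so the statement does not hold.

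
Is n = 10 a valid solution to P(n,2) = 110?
No
P(10,2) = 10·9 = 90, which does not equal 110.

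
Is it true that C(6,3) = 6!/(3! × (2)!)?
False

Solution: The correct denominator is 3!×3!, giving C(6,3) = 20; the stated RHS is 6!/(3!×2!) = 60 ≠ 20, so the statement does not hold.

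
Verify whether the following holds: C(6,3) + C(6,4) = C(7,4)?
True

Working:
Pascal's identity: LHS = 20 + 15 = 35; RHS = C(7,4) = 35. Both sides agree, so the statement holds.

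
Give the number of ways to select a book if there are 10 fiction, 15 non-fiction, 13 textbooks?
38

By the addition principle: 10 + 15 + 13 = 38.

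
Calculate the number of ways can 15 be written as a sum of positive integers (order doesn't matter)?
176

Solution: Pentagonal recurrence p(n) = p(n−1) + p(n−2) − p(n−5) − p(n−7) + …: p(15) = p(14) + p(13) − p(10) − p(8) + p(3) + p(0) = 135 + 101 − 42 − 22 + 3 + 1 = 176.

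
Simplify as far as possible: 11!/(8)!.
990

Explanation: This equals 11×10×9 = 990.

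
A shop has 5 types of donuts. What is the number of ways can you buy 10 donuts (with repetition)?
1,001

Reasoning: Stars and bars: C(10+5-1, 10) = C(14, 10) = 1,001.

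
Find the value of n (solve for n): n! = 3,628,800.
10

Working:
n! is strictly increasing. 8! = 40,320, 9! = 362,880, 10! = 3,628,800 ✓. So n = 10.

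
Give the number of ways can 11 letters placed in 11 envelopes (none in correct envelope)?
14,684,570

Reasoning: Using D(n) = (n-1)[D(n-1) + D(n-2)]:
D(11) = (11-1) × [D(10) + D(9)]
      = 10 × [1334961 + 133496]
      = 10 × 1468457
      = 14,684,570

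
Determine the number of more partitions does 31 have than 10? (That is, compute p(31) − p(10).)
Pentagonal recurrence p(n) = p(n−1) + p(n−2) − p(n−5) − p(n−7) + …: p(31) = p(30) + p(29) − p(26) − p(24) + p(19) + p(16) − p(9) − p(5) = 5,604 + 4,565 − 2,436 − 1,575 + 490 + 231 − 30 − 7 = 6,842.
p(10) = p(9) + p(8) − p(5) − p(3) = 30 + 22 − 7 − 3 = 42.
Difference = 6,842 − 42 = 6,800.

Answer: 6,800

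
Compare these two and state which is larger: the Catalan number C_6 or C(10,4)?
C_6 = C(12,6)/(6+1) = 924/7 = 132; C(10,4) = 210.

Answer: C(10,4)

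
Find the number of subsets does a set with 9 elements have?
512

Reasoning: Each element can be included or excluded: 2^9 = 512.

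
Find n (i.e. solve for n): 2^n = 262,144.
18

Explanation: 262,144 = 1,024 × 256 = 2^10 × 2^8 = 2^18, so n = 18.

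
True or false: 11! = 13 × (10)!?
False

Working:
11! = 11 × 10! = 39,916,800, but 13 × 10! = 47,174,400.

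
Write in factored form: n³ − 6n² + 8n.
n³ − 6n² + 8n = n(n² − 6n + 8) = n(n − 2)(n − 4).

Answer: n(n − 2)(n − 4)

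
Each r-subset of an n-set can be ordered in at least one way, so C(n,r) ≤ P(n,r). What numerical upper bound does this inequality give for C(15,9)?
1,816,214,400

Working:
P(15,9) = 15·14·13·12·11·10·9·8·7 = 1,816,214,400, so C(15,9) ≤ 1,816,214,400. (The bound is loose by a factor of 9! = 362,880: C(15,9) = 1,816,214,400/362,880 = 5,005.)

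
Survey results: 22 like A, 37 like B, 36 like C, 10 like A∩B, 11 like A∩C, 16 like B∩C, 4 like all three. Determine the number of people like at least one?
62

Solution: |A∪B∪C| = 22+37+36-10-11-16+4 = 62.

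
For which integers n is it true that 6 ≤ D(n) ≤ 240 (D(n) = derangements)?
4, 5

Working:
Using D(n) = (n−1)[D(n−1) + D(n−2)] with D(1)=0, D(2)=1: D(3)=2; D(4)=9; D(5)=44; D(6)=265. So valid n = 4, 5.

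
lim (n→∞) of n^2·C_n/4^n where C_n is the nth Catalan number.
∞

Explanation: C_n ~ 4^n/(n^(3/2)√π), so n^2·C_n/4^n ~ n^(2 − 3/2)/√π → ∞.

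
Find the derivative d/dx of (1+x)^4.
4(1+x)^3

Explanation: Using the power rule: d/dx (1+x)^4 = 4(1+x)^{3}.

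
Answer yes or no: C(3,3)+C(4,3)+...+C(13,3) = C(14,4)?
Yes

Solution: Hockey stick identity gives Σ = C(14,4) = 1,001; RHS C(14,4) = 1,001.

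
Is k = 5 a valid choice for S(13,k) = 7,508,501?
Yes

Reasoning: S(13,5) = 5·S(12,5) + S(12,4) = 5·1,379,400 + 611,501 = 7,508,501, which equals 7,508,501.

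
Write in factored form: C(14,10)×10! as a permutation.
P(14,10)

Working:
C(14,10)×10! = [14!/(10!(4)!)]×10! = 14!/(4)! = P(14,10) = 3,632,428,800.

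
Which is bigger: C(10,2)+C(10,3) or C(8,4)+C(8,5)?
First=165, Second=126.

Answer: C(10,2)+C(10,3)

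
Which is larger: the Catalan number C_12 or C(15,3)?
C_12 = C(24,12)/(12+1) = 2,704,156/13 = 208,012; C(15,3) = 455.
Final answer: C_12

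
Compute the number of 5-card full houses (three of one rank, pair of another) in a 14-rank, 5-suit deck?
18,200

Triple rank: 14. Triple suits: C(5,3)=10. Pair rank: 13. Pair suits: C(5,2)=10. Total: 18,200.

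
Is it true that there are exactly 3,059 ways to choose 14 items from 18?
False

Solution: C(18,14) = 3,060 ≠ 3059.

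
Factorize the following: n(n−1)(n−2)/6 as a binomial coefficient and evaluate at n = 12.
C(n,3); C(12,3) = 220

Reasoning: n(n−1)(n−2)/6 = n!/(3!(n−3)!) = C(n,3). At n = 12: C(12,3) = 220.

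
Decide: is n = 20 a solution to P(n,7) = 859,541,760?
No

P(20,7) = 20·19·18·17·16·15·14 = 390,700,800, which does not equal 859,541,760.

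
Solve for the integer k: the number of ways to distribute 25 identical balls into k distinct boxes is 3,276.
4

Working:
Stars and bars: the count is C(25+k−1, k−1), increasing in k. k=2: C(26,1) = 26, k=3: C(27,2) = 351, k=4: C(28,3) = 3,276 ✓. So k = 4.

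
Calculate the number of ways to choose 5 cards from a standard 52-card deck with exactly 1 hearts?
13 hearts and 39 non-hearts: C(13,1) × C(39,4) = 13 × 82251 = 1,069,263.
Final answer: 1,069,263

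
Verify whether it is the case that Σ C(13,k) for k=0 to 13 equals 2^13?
True

Reasoning: Binomial theorem: Σ C(13,k) = (1+1)^13 = 2^13 = 8,192; RHS 2^13 = 8,192.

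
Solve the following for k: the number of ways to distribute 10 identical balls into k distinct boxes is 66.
Stars and bars: the count is C(10+k−1, k−1), increasing in k. k=2: C(11,1) = 11, k=3: C(12,2) = 66 ✓. So k = 3.

Answer: 3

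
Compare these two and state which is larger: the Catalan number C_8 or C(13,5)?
C_8

Explanation: C_8 = C(16,8)/(8+1) = 12,870/9 = 1,430; C(13,5) = 1,287.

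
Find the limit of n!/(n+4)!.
0

Reasoning: n!/(n+4)! = 1/[(n+1)(n+2)···(n+4)] → 0 as n → ∞.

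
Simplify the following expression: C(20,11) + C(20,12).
293,930

By Pascal's identity: C(21,12) = 293,930.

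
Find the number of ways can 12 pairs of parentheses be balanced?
208,012

Solution: Using the Catalan number formula: C_n = C(2n, n) / (n+1)
C_12 = C(24, 12) / (12+1)
     = 2704156 / 13
     = 208,012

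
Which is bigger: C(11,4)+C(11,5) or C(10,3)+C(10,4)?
First=792, Second=330.

Answer: C(11,4)+C(11,5)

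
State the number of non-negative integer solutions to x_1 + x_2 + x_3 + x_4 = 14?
680

Working:
C(14+4-1, 4-1) = 680.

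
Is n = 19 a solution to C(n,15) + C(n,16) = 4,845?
Yes

Reasoning: C(19,15) + C(19,16) = 3,876 + 969 = 4,845, which equals 4,845.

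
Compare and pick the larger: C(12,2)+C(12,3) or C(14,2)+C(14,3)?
C(14,2)+C(14,3)

Working:
First=286, Second=455.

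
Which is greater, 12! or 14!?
14!

Explanation: 12!=479,001,600, 14!=87,178,291,200. 14! > 12!.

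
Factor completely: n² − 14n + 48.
(n − 6)(n − 8)

Explanation: Seek roots whose sum is 14 and product is 48: (6, 8). So n² − 14n + 48 = (n − 6)(n − 8).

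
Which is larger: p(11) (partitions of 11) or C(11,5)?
C(11,5)

Reasoning: Pentagonal recurrence p(n) = p(n−1) + p(n−2) − p(n−5) − p(n−7) + …: p(11) = p(10) + p(9) − p(6) − p(4) = 42 + 30 − 11 − 5 = 56; C(11,5) = 462.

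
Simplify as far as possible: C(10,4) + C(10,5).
462

Reasoning: By Pascal's identity: C(11,5) = 462.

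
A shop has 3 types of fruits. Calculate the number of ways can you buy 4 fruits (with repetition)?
15

Solution: Stars and bars: C(4+3-1, 4) = C(6, 4) = 15.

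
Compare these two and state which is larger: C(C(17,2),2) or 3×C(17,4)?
C(C(17,2),2)

Explanation: C(C(17,2),2)=9,180, 3×C(17,4)=7,140.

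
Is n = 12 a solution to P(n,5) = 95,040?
P(12,5) = 12·11·10·9·8 = 95,040, which equals 95,040.

Answer: Yes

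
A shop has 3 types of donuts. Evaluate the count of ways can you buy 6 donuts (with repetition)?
28

Stars and bars: C(6+3-1, 6) = C(8, 6) = 28.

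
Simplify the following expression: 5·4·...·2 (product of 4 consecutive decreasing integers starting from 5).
120

This is P(5,4) = 5!/(1)! = 120.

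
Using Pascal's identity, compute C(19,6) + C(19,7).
C(19,6) + C(19,7) = C(20,7) = 77,520.
Final answer: 77,520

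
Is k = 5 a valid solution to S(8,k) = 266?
No

Explanation: S(8,5) = 5·S(7,5) + S(7,4) = 5·140 + 350 = 1,050, which does not equal 266.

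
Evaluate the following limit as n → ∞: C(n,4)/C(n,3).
∞

Reasoning: C(n,4)/C(n,3) = (n-3)/4 → ∞ as n → ∞.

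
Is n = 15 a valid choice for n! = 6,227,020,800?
No

Solution: 15! = 15·14! = 15·87,178,291,200 = 1,307,674,368,000, which does not equal 6,227,020,800.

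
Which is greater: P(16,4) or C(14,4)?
P(16,4)=43,680, C(14,4)=1,001.

Answer: P(16,4)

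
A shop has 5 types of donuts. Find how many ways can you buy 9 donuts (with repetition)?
715
Stars and bars: C(9+5-1, 9) = C(13, 9) = 715.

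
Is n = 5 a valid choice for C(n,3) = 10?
Yes

Solution: C(5,3) = 5·4·3/3! = 60/6 = 10, which equals 10.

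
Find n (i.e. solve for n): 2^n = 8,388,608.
8,388,608 = 1,024 × 1,024 × 8 = 2^10 × 2^10 × 2^3 = 2^23, so n = 23.

Answer: 23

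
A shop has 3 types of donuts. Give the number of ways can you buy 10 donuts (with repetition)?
Stars and bars: C(10+3-1, 10) = C(12, 10) = 66.
Final answer: 66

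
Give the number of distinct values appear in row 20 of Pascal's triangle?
Row 20 has entries C(20,0)..C(20,20); by symmetry C(20,k)=C(20,20-k), giving 11 distinct values.
Final answer: 11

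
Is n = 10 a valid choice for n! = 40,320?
No

Explanation: 10! = 10·9! = 10·362,880 = 3,628,800, which does not equal 40,320.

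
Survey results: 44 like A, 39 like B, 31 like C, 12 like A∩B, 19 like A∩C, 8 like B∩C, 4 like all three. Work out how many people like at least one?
79
|A∪B∪C| = 44+39+31-12-19-8+4 = 79.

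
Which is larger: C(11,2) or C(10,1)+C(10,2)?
Equal

Reasoning: By Pascal's identity: C(11,2) = C(10,1)+C(10,2) = 55. Equal.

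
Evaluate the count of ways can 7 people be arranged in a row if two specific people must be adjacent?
1,440

Explanation: Treat pair as unit: (7-1)! arrangements × 2 internal orders = 1,440.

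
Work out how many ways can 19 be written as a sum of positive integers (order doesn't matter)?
490

Explanation: Pentagonal recurrence p(n) = p(n−1) + p(n−2) − p(n−5) − p(n−7) + …: p(19) = p(18) + p(17) − p(14) − p(12) + p(7) + p(4) = 385 + 297 − 135 − 77 + 15 + 5 = 490.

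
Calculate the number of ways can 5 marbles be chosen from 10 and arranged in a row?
30,240
P(10,5) = 10!/(10-5)! = 30,240.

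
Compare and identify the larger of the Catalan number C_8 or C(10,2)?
C_8 = C(16,8)/(8+1) = 12,870/9 = 1,430; C(10,2) = 45.

Answer: C_8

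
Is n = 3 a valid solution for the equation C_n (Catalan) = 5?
Yes

C_3 = C(6,3)/(3+1) = 20/4 = 5, which equals 5.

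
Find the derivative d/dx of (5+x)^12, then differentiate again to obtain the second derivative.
132(5+x)^10

Reasoning: First derivative: 12(5+x)^{11}. Second derivative: 12·11·(5+x)^{10} = 132(5+x)^{10}.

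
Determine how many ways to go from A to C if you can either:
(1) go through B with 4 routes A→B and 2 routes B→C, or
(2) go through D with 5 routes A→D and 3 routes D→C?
23

Reasoning: Route via B: 4×2=8. Route via D: 5×3=15. Total: 23.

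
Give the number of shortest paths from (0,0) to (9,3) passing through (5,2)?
To (5,2): C(7,5)=21. From there: C(5,4)=5. Total: 105.

Answer: 105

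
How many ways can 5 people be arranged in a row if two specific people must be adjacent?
48

Reasoning: Treat pair as unit: (5-1)! arrangements × 2 internal orders = 48.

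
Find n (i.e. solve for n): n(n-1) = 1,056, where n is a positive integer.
33
n² − n − 1,056 = 0, so n = (1 ± √(1 + 4·1,056))/2 = (1 ± √4,225)/2 = (1 ± 65)/2, i.e. n = 33 or n = -32. Taking the positive root, n = 33 (check: 33×32 = 1,056).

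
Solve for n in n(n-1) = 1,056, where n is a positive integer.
33

n² − n − 1,056 = 0, so n = (1 ± √(1 + 4·1,056))/2 = (1 ± √4,225)/2 = (1 ± 65)/2, i.e. n = 33 or n = -32. Taking the positive root, n = 33 (check: 33×32 = 1,056).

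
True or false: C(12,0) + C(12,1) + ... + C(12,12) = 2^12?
Binomial theorem with x = y = 1: Σ C(12,i) = (1+1)^12 = 2^12 = 4,096. The statement holds.

Answer: True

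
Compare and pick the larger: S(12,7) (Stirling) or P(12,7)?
P(12,7)

S(12,7) = 7·S(11,7) + S(11,6) = 7·63,987 + 179,487 = 627,396; P(12,7) = 3,991,680.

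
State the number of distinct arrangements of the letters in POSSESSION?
Word has 10 letters (P=1, O=2, S=4, E=1, I=1, N=1). Arrangements: 10!/Π(k!) = 75,600.
Final answer: 75,600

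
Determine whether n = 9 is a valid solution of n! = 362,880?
9! = 9·8! = 9·40,320 = 362,880, which equals 362,880.

Answer: Yes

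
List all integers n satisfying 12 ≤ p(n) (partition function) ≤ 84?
7, 8, 9, 10, 11, 12
Tabulating p(n) via p(n) = p(n−1) + p(n−2) − p(n−5) − p(n−7) + …: p(6)=11; p(7)=15; p(8)=22; p(9)=30; p(10)=42; p(11)=56; p(12)=77; p(13)=101. So valid n = 7, 8, 9, 10, 11, 12.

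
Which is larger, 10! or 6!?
10!

Solution: 10!=3,628,800, 6!=720. 10! > 6!.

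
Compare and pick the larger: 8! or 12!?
12!

8!=40,320, 12!=479,001,600. 12! > 8!.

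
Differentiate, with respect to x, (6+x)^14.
Using the power rule: d/dx (6+x)^14 = 14(6+x)^{13}.
Final answer: 14(6+x)^13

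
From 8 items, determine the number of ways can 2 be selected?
28
C(8,2) = 8! / (2! × (8-2)!)
         = 8! / (2! × 6!)
         = 28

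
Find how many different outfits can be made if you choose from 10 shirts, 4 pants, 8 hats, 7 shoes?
2,240
By the multiplication principle: 10 × 4 × 8 × 7 = 2,240.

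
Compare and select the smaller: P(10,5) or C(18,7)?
P(10,5)

Working:
P(10,5)=30,240, C(18,7)=31,824.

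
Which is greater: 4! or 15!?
15!

Solution: 4!=24, 15!=1,307,674,368,000. 15! > 4!.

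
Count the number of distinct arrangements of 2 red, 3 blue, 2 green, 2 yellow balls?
7,560
Multinomial: 9!/(2! × 3! × 2! × 2!) = 7,560.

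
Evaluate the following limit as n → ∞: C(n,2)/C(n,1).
∞
C(n,2)/C(n,1) = (n-1)/2 → ∞ as n → ∞.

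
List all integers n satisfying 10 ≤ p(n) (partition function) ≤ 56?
Tabulating p(n) via p(n) = p(n−1) + p(n−2) − p(n−5) − p(n−7) + …: p(5)=7; p(6)=11; p(7)=15; p(8)=22; p(9)=30; p(10)=42; p(11)=56; p(12)=77. So valid n = 6, 7, 8, 9, 10, 11.

Answer: 6, 7, 8, 9, 10, 11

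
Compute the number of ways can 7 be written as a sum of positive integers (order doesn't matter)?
15

Working:
Pentagonal recurrence p(n) = p(n−1) + p(n−2) − p(n−5) − p(n−7) + …: p(7) = p(6) + p(5) − p(2) − p(0) = 11 + 7 − 2 − 1 = 15.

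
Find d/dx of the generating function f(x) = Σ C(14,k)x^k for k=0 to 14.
Term-by-term differentiation gives Σ k·C(14,k)x^{k-1} for k=1 to 14.
Final answer: Σ k·C(14,k)x^(k-1) for k=1 to 14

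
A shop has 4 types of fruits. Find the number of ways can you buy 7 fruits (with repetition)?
120
Stars and bars: C(7+4-1, 7) = C(10, 7) = 120.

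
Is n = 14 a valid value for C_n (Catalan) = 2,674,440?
Yes
C_14 = C(28,14)/(14+1) = 40,116,600/15 = 2,674,440, which equals 2,674,440.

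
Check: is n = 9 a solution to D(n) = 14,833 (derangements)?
No

D(9) = (9-1)·[D(8) + D(7)] = 8·[14,833 + 1,854] = 133,496, which does not equal 14,833.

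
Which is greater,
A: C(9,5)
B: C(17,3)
B

Working:
A=C(9,5)=126, B=C(17,3)=680.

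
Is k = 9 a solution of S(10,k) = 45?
Yes
S(10,9) = 9·S(9,9) + S(9,8) = 9·1 + 36 = 45, which equals 45.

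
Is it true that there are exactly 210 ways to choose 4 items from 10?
C(10,4) = 210.

Answer: True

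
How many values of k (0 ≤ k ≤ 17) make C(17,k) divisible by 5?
6

Working:
Checking C(17,k) mod 5 for k = 0..17: divisible at k = 3, 4, 8, 9, 13, 14. That's 6 values.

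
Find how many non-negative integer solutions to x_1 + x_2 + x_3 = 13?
105
C(13+3-1, 3-1) = 105.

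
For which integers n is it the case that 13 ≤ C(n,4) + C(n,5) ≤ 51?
6

C(5,4)+C(5,5)=6; C(6,4)+C(6,5)=21; C(7,4)+C(7,5)=56. So valid n = 6.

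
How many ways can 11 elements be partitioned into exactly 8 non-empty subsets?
11,880

Solution: This equals S(11,8), the Stirling number of the 2nd kind.
Using the Stirling recurrence: S(n,k) = k·S(n-1,k) + S(n-1,k-1)
S(11,8) = 8·S(10,8) + S(10,7)
         = 8·750 + 5880
         = 6000 + 5880
         = 11,880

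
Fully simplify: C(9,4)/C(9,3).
C(n,k+1)/C(n,k) = (n−k)/(k+1). Here (9−3)/(3+1) = 6/4 = 3/2.

Answer: 3/2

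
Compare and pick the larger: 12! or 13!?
13!
12!=479,001,600, 13!=6,227,020,800. 13! > 12!.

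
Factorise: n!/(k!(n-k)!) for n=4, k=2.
C(4,2) = 6

Working:
This is the binomial coefficient C(4,2) = 6.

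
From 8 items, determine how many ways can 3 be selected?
56

Explanation: C(8,3) = 8! / (3! × (8-3)!)
         = 8! / (3! × 5!)
         = 56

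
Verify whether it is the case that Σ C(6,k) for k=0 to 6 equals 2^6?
True

Working:
Binomial theorem: Σ C(6,k) = (1+1)^6 = 2^6 = 64; RHS 2^6 = 64.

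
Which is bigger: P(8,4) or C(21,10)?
C(21,10)

Working:
P(8,4)=1,680, C(21,10)=352,716.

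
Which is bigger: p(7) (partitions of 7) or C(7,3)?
C(7,3)

Explanation: Pentagonal recurrence p(n) = p(n−1) + p(n−2) − p(n−5) − p(n−7) + …: p(7) = p(6) + p(5) − p(2) − p(0) = 11 + 7 − 2 − 1 = 15; C(7,3) = 35.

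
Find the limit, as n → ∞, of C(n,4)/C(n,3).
∞

Solution: C(n,4)/C(n,3) = (n-3)/4 → ∞ as n → ∞.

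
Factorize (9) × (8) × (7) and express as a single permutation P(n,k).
P(9,3) = 9!/(6)!

Product of 3 consecutive descending integers starting at 9: P(9,3) = 9!/6! = 504.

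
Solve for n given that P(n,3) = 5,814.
19
P(n,3) = n(n−1)(n−2) is increasing in n; n(n−1)(n−2) ≈ (n−1)^3 = 5,814 gives n ≈ 19.0. Check: P(17,3) = 4,080, P(18,3) = 4,896, P(19,3) = 5,814 ✓. So n = 19.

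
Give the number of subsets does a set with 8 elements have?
256

Reasoning: Each element can be included or excluded: 2^8 = 256.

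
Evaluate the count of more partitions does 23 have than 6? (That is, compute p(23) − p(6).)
1,244

Working:
Pentagonal recurrence p(n) = p(n−1) + p(n−2) − p(n−5) − p(n−7) + …: p(23) = p(22) + p(21) − p(18) − p(16) + p(11) + p(8) − p(1) = 1,002 + 792 − 385 − 231 + 56 + 22 − 1 = 1,255.
p(6) = p(5) + p(4) − p(1) = 7 + 5 − 1 = 11.
Difference = 1,255 − 11 = 1,244.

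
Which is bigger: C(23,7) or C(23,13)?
C(23,13)

Reasoning: C(23,7)=245,157, C(23,13)=1,144,066.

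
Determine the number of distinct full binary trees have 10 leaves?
4,862

Solution: Using the Catalan number formula: C_n = C(2n, n) / (n+1)
C_9 = C(18, 9) / (9+1)
     = 48620 / 10
     = 4,862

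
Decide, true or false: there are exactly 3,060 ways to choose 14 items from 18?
C(18,14) = 3,060.
Final answer: True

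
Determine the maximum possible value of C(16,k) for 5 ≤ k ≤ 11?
C(16,k) is maximised at the centre of the row: C(16,8) = 12,870.

Answer: 12,870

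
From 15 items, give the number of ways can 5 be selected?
3,003
C(15,5) = 15! / (5! × (15-5)!)
         = 15! / (5! × 10!)
         = 3,003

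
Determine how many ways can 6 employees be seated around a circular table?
120

Solution: Circular arrangements: (6-1)! = 120.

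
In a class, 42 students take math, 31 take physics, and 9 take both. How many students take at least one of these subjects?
64

Explanation: |A∪B| = |A|+|B|-|A∩B| = 42+31-9 = 64.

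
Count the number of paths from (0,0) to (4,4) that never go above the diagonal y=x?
14

Counted by the Catalan number C_4: C_4 = C(8,4)/(4+1) = 70/5 = 14.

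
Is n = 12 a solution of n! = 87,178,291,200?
12! = 12·11! = 12·39,916,800 = 479,001,600, which does not equal 87,178,291,200.
Final answer: No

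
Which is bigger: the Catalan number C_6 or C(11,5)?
C(11,5)

Explanation: C_6 = C(12,6)/(6+1) = 924/7 = 132; C(11,5) = 462.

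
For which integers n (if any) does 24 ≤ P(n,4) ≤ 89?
P(3,4)=0; P(4,4)=24; P(5,4)=120. So valid n = 4.

Answer: 4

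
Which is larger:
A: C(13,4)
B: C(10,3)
A
A=C(13,4)=715, B=C(10,3)=120.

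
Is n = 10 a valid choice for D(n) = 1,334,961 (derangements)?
Yes

Working:
D(10) = (10-1)·[D(9) + D(8)] = 9·[133,496 + 14,833] = 1,334,961, which equals 1,334,961.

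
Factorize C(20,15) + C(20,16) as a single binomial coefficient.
By Pascal's identity: C(20,15) + C(20,16) = C(21,16) = 20,349.

Answer: C(21,16)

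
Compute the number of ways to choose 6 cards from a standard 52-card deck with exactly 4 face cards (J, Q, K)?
386,100

Working:
12 face cards and 40 non-face cards: C(12,4) × C(40,2) = 495 × 780 = 386,100.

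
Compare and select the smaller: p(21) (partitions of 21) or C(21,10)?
p(21)

Explanation: Pentagonal recurrence p(n) = p(n−1) + p(n−2) − p(n−5) − p(n−7) + …: p(21) = p(20) + p(19) − p(16) − p(14) + p(9) + p(6) = 627 + 490 − 231 − 135 + 30 + 11 = 792; C(21,10) = 352,716.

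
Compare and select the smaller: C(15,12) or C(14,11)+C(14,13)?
C(15,12)=455; C(14,11)+C(14,13)=364+14=378.

Answer: C(14,11)+C(14,13)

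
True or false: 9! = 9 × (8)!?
True

Explanation: By definition n! = n × (n-1)!, so 9! = 9 × 8!.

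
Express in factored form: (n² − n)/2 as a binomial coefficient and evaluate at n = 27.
C(n,2); C(27,2) = 351

Solution: (n² − n)/2 = n(n−1)/2 = C(n,2). At n = 27: C(27,2) = 351.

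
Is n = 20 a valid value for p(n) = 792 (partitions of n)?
No

Working:
Pentagonal recurrence p(n) = p(n−1) + p(n−2) − p(n−5) − p(n−7) + …: p(20) = p(19) + p(18) − p(15) − p(13) + p(8) + p(5) = 490 + 385 − 176 − 101 + 22 + 7 = 627, which does not equal 792.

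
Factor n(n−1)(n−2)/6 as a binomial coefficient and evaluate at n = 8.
n(n−1)(n−2)/6 = n!/(3!(n−3)!) = C(n,3). At n = 8: C(8,3) = 56.
Final answer: C(n,3); C(8,3) = 56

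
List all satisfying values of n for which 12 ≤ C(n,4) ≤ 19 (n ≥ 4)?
6
C(5,4)=5; C(6,4)=15; C(7,4)=35. So valid n = 6.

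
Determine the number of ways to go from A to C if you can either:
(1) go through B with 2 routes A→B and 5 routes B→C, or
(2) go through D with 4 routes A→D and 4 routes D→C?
Route via B: 2×5=10. Route via D: 4×4=16. Total: 26.
Final answer: 26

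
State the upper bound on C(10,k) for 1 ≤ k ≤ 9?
C(10,k) is maximised at the centre of the row: C(10,5) = 252.
Final answer: 252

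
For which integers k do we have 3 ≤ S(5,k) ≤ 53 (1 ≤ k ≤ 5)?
2, 3, 4

S(5,1)=1; S(5,2)=15; S(5,3)=25; S(5,4)=10; S(5,5)=1. So valid k = 2, 3, 4.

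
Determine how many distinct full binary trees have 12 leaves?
58,786

Reasoning: Using the Catalan number formula: C_n = C(2n, n) / (n+1)
C_11 = C(22, 11) / (11+1)
     = 705432 / 12
     = 58,786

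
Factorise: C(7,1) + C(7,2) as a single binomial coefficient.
By Pascal's identity: C(7,1) + C(7,2) = C(8,2) = 28.

Answer: C(8,2)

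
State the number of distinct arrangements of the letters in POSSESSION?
75,600

Reasoning: Word has 10 letters (P=1, O=2, S=4, E=1, I=1, N=1). Arrangements: 10!/Π(k!) = 75,600.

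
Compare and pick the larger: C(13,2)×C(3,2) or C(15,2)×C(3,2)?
C(13,2)×C(3,2)=234, C(15,2)×C(3,2)=315.

Answer: C(15,2)×C(3,2)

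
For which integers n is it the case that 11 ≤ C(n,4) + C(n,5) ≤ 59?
C(5,4)+C(5,5)=6; C(6,4)+C(6,5)=21; C(7,4)+C(7,5)=56; C(8,4)+C(8,5)=126. So valid n = 6, 7.
Final answer: 6, 7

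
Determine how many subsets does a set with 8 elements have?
256

Working:
Each element can be included or excluded: 2^8 = 256.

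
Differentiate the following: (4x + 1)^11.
44(4x + 1)^10

Working:
Chain rule: 11(4x+1)^{10} × 4 = 44(4x+1)^{10}.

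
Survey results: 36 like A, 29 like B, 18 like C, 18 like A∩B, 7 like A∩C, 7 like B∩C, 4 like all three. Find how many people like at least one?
55

Explanation: |A∪B∪C| = 36+29+18-18-7-7+4 = 55.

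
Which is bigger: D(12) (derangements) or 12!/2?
12!/2

Reasoning: D(12) = (12-1)·[D(11) + D(10)] = 11·[14,684,570 + 1,334,961] = 176,214,841; 12!/2 = 479,001,600/2 = 239,500,800.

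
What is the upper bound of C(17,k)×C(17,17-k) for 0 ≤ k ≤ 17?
C(17,k)·C(17,17-k) = C(17,k)², maximised at the centre k = 8: C(17,8)² = 590,976,100.
Final answer: 590,976,100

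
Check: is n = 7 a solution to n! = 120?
No

7! = 7·6! = 7·720 = 5,040, which does not equal 120.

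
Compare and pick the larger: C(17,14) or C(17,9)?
C(17,9)

Explanation: C(17,14)=680, C(17,9)=24,310.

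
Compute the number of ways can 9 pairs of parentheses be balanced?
Using the Catalan number formula: C_n = C(2n, n) / (n+1)
C_9 = C(18, 9) / (9+1)
     = 48620 / 10
     = 4,862
Final answer: 4,862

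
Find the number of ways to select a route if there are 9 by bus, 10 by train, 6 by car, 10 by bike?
35
By the addition principle: 9 + 10 + 6 + 10 = 35.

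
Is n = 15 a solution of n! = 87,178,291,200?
No

Reasoning: 15! = 15·14! = 15·87,178,291,200 = 1,307,674,368,000, which does not equal 87,178,291,200.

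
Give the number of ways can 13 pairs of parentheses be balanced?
742,900

Explanation: Using the Catalan number formula: C_n = C(2n, n) / (n+1)
C_13 = C(26, 13) / (13+1)
     = 10400600 / 14
     = 742,900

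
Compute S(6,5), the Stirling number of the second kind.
15

Working:
Using the Stirling recurrence: S(n,k) = k·S(n-1,k) + S(n-1,k-1)
S(6,5) = 5·S(5,5) + S(5,4)
         = 5·1 + 10
         = 5 + 10
         = 15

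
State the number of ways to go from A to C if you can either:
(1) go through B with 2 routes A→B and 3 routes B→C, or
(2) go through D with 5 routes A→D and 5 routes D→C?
Route via B: 2×3=6. Route via D: 5×5=25. Total: 31.
Final answer: 31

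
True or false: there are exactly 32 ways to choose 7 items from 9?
False

Explanation: C(9,7) = 36 ≠ 32.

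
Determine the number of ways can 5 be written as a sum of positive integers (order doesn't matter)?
Pentagonal recurrence p(n) = p(n−1) + p(n−2) − p(n−5) − p(n−7) + …: p(5) = p(4) + p(3) − p(0) = 5 + 3 − 1 = 7.

Answer: 7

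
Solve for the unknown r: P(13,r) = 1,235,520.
6

Solution: P(13,r) = 13·12·…·(13−r+1), a product of r factors. Multiplying down from 13: 13 = 13; 13·12 = 156; 13·12·11 = 1,716; 13·12·11·10 = 17,160; 13·12·11·10·9 = 154,440; 13·12·11·10·9·8 = 1,235,520 ✓ (6 factors). So r = 6.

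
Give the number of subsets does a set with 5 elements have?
32

Working:
Each element can be included or excluded: 2^5 = 32.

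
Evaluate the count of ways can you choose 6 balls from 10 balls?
210

Solution: C(10,6) = 10! / (6! × (10-6)!)
         = 10! / (6! × 4!)
         = 210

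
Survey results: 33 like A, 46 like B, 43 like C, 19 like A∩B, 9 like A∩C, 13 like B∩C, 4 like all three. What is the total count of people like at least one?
85
|A∪B∪C| = 33+46+43-19-9-13+4 = 85.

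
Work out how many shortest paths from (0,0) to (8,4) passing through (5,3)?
224

Working:
To (5,3): C(8,5)=56. From there: C(4,3)=4. Total: 224.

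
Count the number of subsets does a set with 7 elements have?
Each element can be included or excluded: 2^7 = 128.

Answer: 128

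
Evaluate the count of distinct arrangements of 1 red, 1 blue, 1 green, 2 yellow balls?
60
Multinomial: 5!/(1! × 1! × 1! × 2!) = 60.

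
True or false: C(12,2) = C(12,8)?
False

C(12,2) = 66 but C(12,8) = 495; symmetry gives C(12,2) = C(12,10), not C(12,8).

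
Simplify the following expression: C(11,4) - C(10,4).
120

Reasoning: C(11,4) - C(10,4) = C(10,3) = 120.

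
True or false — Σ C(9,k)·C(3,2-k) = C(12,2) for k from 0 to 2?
True

Working:
Vandermonde's identity gives C(12,2) = 66; RHS C(12,2) = 66.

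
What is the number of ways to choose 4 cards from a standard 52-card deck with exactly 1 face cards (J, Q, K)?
118,560

Reasoning: 12 face cards and 40 non-face cards: C(12,1) × C(40,3) = 12 × 9,880 = 118,560.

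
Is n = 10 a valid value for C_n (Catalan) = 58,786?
No

Solution: C_10 = C(20,10)/(10+1) = 184,756/11 = 16,796, which does not equal 58,786.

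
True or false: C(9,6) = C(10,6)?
LHS = C(9,6) = 84; RHS = C(10,6) = 210. 84 ≠ 210, so the statement does not hold.

Answer: False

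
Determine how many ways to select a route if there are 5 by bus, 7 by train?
12

By the addition principle: 5 + 7 = 12.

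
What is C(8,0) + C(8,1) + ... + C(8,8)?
256

Sum of binomial coefficients = 2^8 = 256.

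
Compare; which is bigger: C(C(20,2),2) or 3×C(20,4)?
C(C(20,2),2)
C(C(20,2),2)=17,955, 3×C(20,4)=14,535.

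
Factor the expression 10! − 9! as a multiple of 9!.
9 × 9! = 3,265,920

10! − 9! = 10·9! − 9! = (10 − 1)·9! = 9 × 9! = 3,265,920.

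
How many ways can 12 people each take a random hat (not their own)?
176,214,841

Using D(n) = (n-1)[D(n-1) + D(n-2)]:
D(12) = (12-1) × [D(11) + D(10)]
      = 11 × [14684570 + 1334961]
      = 11 × 16019531
      = 176,214,841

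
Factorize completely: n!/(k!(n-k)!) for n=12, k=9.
C(12,9) = 220

Reasoning: This is the binomial coefficient C(12,9) = 220.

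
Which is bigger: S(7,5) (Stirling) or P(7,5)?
P(7,5)

Working:
S(7,5) = 5·S(6,5) + S(6,4) = 5·15 + 65 = 140; P(7,5) = 2,520.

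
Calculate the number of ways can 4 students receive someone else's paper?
Using D(n) = (n-1)[D(n-1) + D(n-2)]:
D(4) = (4-1) × [D(3) + D(2)]
      = 3 × [2 + 1]
      = 3 × 3
      = 9
Final answer: 9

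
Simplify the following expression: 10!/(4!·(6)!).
210

Solution: This is C(10,4) = 210.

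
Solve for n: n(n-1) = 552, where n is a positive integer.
24

Solution: n² − n − 552 = 0, so n = (1 ± √(1 + 4·552))/2 = (1 ± √2,209)/2 = (1 ± 47)/2, i.e. n = 24 or n = -23. Taking the positive root, n = 24 (check: 24×23 = 552).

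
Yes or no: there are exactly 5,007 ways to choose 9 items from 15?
C(15,9) = 5,005 ≠ 5007.

Answer: No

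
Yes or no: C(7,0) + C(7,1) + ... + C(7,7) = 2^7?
Yes

Binomial theorem with x = y = 1: Σ C(7,i) = (1+1)^7 = 2^7 = 128. The statement holds.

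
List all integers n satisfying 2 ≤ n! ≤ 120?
2, 3, 4, 5

Explanation: n! is strictly increasing; 2! = 2 and 5! = 120, so valid n = 2, 3, 4, 5.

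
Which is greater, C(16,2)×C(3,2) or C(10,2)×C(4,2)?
C(16,2)×C(3,2)=360, C(10,2)×C(4,2)=270.
Final answer: C(16,2)×C(3,2)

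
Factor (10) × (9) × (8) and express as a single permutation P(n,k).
P(10,3) = 10!/(7)!

Explanation: Product of 3 consecutive descending integers starting at 10: P(10,3) = 10!/7! = 720.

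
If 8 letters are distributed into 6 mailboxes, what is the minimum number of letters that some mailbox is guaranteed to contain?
2

Pigeonhole: ⌈8/6⌉ = 2.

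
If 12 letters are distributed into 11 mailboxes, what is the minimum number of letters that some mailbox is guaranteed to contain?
2

Solution: Pigeonhole: ⌈12/11⌉ = 2.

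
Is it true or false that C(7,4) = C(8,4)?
LHS = C(7,4) = 35; RHS = C(8,4) = 70. 35 ≠ 70, so the statement does not hold.

Answer: False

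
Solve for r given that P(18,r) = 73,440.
P(18,r) = 18·17·…·(18−r+1), a product of r factors. Multiplying down from 18: 18 = 18; 18·17 = 306; 18·17·16 = 4,896; 18·17·16·15 = 73,440 ✓ (4 factors). So r = 4.

Answer: 4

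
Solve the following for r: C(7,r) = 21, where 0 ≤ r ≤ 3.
2

Working:
C(7,r) is increasing for 0 ≤ r ≤ 3. Stepping up (C(7,r+1) = C(7,r)·(7−r)/(r+1)): C(7,1) = 7, C(7,2) = 21 ✓. So r = 2.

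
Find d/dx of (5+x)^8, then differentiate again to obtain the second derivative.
56(5+x)^6

Solution: First derivative: 8(5+x)^{7}. Second derivative: 8·7·(5+x)^{6} = 56(5+x)^{6}.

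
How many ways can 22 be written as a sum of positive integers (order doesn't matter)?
1,002

Reasoning: Pentagonal recurrence p(n) = p(n−1) + p(n−2) − p(n−5) − p(n−7) + …: p(22) = p(21) + p(20) − p(17) − p(15) + p(10) + p(7) − p(0) = 792 + 627 − 297 − 176 + 42 + 15 − 1 = 1,002.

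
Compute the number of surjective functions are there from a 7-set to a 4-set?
Onto functions = 4! × S(7,4)
First compute S(7,4) via recurrence:
Using the Stirling recurrence: S(n,k) = k·S(n-1,k) + S(n-1,k-1)
S(7,4) = 4·S(6,4) + S(6,3)
         = 4·65 + 90
         = 260 + 90
         = 350
Then: 24 × 350 = 8,400

Answer: 8,400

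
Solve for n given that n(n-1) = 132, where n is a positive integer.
12

Working:
n² − n − 132 = 0, so n = (1 ± √(1 + 4·132))/2 = (1 ± √529)/2 = (1 ± 23)/2, i.e. n = 12 or n = -11. Taking the positive root, n = 12 (check: 12×11 = 132).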